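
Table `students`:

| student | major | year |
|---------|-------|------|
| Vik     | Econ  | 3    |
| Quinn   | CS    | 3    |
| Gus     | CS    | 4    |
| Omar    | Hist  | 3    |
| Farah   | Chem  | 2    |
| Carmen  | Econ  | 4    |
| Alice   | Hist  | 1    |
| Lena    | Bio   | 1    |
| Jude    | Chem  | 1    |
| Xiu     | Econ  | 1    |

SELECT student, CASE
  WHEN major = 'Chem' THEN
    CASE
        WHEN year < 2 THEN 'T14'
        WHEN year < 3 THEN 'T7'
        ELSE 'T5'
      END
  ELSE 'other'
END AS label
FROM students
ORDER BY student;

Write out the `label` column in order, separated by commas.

student=Alice: major='Hist' → outer ELSE → other
student=Carmen: major='Econ' → outer ELSE → other
student=Farah: major='Chem' → inner[year < 3] → T7
student=Gus: major='CS' → outer ELSE → other
student=Jude: major='Chem' → inner[year < 2] → T14
student=Lena: major='Bio' → outer ELSE → other
student=Omar: major='Hist' → outer ELSE → other
student=Quinn: major='CS' → outer ELSE → other
student=Vik: major='Econ' → outer ELSE → other
student=Xiu: major='Econ' → outer ELSE → other

other, other, T7, other, T14, other, other, other, other, other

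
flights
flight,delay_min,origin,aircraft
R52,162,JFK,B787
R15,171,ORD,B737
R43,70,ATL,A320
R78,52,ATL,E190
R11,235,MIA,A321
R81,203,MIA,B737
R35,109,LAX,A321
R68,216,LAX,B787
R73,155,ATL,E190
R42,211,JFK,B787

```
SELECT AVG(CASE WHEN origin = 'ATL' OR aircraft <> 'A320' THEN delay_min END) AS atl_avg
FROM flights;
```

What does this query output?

158.4

flight=R52: ✓ → 162
flight=R15: ✓ → 171
flight=R43: ✓ → 70
flight=R78: ✓ → 52
flight=R11: ✓ → 235
flight=R81: ✓ → 203
flight=R35: ✓ → 109
flight=R68: ✓ → 216
flight=R73: ✓ → 155
flight=R42: ✓ → 211
atl_avg = (162 + 171 + 70 + 52 + 235 + 203 + 109 + 216 + 155 + 211) / 10 = 158.4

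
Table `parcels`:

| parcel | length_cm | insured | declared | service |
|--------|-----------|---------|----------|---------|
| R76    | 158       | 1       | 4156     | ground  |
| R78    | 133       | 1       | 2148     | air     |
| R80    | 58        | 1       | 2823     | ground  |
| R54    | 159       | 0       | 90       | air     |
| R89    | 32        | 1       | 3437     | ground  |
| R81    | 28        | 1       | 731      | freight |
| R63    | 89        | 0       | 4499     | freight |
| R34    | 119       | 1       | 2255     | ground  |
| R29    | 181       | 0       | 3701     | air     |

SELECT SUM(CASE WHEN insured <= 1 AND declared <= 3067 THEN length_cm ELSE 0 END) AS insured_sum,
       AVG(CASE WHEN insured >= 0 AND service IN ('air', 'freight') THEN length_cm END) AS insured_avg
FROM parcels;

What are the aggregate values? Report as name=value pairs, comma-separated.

insured_sum=497, insured_avg=118

[insured_sum: insured <= 1 AND declared <= 3067]
parcel=R76: ✗
parcel=R78: ✓ → 133
parcel=R80: ✓ → 58
parcel=R54: ✓ → 159
parcel=R89: ✗
parcel=R81: ✓ → 28
parcel=R63: ✗
parcel=R34: ✓ → 119
parcel=R29: ✗
insured_sum = 133 + 58 + 159 + 28 + 119 = 497
—
[insured_avg: insured >= 0 AND service IN ('air', 'freight')]
parcel=R76: ✗
parcel=R78: ✓ → 133
parcel=R80: ✗
parcel=R54: ✓ → 159
parcel=R89: ✗
parcel=R81: ✓ → 28
parcel=R63: ✓ → 89
parcel=R34: ✗
parcel=R29: ✓ → 181
insured_avg = (133 + 159 + 28 + 89 + 181) / 5 = 118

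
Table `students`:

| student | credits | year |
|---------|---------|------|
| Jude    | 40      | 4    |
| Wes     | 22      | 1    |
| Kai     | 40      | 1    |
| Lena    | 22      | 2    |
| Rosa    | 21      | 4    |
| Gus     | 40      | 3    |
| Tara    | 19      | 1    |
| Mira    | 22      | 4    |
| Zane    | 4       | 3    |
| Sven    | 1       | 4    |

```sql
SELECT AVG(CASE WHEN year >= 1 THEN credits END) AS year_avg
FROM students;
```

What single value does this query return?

student=Jude: ✓ → 40
student=Wes: ✓ → 22
student=Kai: ✓ → 40
student=Lena: ✓ → 22
student=Rosa: ✓ → 21
student=Gus: ✓ → 40
student=Tara: ✓ → 19
student=Mira: ✓ → 22
student=Zane: ✓ → 4
student=Sven: ✓ → 1
year_avg = (40 + 22 + 40 + 22 + 21 + 40 + 19 + 22 + 4 + 1) / 10 = 23.1

23.1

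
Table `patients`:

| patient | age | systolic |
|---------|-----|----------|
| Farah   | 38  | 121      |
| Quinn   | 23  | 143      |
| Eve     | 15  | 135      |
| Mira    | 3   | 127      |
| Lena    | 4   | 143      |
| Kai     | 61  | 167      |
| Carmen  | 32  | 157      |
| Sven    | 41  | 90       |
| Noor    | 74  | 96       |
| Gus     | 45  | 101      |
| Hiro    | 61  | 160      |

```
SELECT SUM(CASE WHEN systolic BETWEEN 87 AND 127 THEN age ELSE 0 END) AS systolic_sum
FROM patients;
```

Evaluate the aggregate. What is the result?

patient=Farah: ✓ → 38
patient=Quinn: ✗
patient=Eve: ✗
patient=Mira: ✓ → 3
patient=Lena: ✗
patient=Kai: ✗
patient=Carmen: ✗
patient=Sven: ✓ → 41
patient=Noor: ✓ → 74
patient=Gus: ✓ → 45
patient=Hiro: ✗
systolic_sum = 38 + 3 + 41 + 74 + 45 = 201

201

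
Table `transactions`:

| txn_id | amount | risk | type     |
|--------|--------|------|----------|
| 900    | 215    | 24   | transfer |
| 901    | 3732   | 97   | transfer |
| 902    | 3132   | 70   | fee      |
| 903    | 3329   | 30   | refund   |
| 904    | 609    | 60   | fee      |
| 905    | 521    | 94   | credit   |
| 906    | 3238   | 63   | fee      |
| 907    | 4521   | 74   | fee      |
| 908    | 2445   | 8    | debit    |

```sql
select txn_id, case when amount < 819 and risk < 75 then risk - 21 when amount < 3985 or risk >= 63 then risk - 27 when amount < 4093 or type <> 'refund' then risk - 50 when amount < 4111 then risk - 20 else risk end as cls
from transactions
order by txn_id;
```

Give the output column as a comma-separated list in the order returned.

3, 70, 43, 3, 39, 67, 36, 47, -19

txn_id=900: amount < 819 and risk < 75 → 3
txn_id=901: amount < 3985 or risk >= 63 → 70
txn_id=902: amount < 3985 or risk >= 63 → 43
txn_id=903: amount < 3985 or risk >= 63 → 3
txn_id=904: amount < 819 and risk < 75 → 39
txn_id=905: amount < 3985 or risk >= 63 → 67
txn_id=906: amount < 3985 or risk >= 63 → 36
txn_id=907: amount < 3985 or risk >= 63 → 47
txn_id=908: amount < 3985 or risk >= 63 → -19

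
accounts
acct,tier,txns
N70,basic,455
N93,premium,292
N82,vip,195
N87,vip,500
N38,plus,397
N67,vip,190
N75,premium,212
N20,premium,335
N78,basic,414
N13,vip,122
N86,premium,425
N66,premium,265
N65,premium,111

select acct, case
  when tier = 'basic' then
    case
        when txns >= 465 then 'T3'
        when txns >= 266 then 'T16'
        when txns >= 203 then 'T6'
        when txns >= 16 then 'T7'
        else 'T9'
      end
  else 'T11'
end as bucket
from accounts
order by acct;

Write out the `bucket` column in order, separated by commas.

acct=N13: tier='vip' → outer ELSE → T11
acct=N20: tier='premium' → outer ELSE → T11
acct=N38: tier='plus' → outer ELSE → T11
acct=N65: tier='premium' → outer ELSE → T11
acct=N66: tier='premium' → outer ELSE → T11
acct=N67: tier='vip' → outer ELSE → T11
acct=N70: tier='basic' → inner[txns >= 266] → T16
acct=N75: tier='premium' → outer ELSE → T11
acct=N78: tier='basic' → inner[txns >= 266] → T16
acct=N82: tier='vip' → outer ELSE → T11
acct=N86: tier='premium' → outer ELSE → T11
acct=N87: tier='vip' → outer ELSE → T11
acct=N93: tier='premium' → outer ELSE → T11

T11, T11, T11, T11, T11, T11, T16, T11, T16, T11, T11, T11, T11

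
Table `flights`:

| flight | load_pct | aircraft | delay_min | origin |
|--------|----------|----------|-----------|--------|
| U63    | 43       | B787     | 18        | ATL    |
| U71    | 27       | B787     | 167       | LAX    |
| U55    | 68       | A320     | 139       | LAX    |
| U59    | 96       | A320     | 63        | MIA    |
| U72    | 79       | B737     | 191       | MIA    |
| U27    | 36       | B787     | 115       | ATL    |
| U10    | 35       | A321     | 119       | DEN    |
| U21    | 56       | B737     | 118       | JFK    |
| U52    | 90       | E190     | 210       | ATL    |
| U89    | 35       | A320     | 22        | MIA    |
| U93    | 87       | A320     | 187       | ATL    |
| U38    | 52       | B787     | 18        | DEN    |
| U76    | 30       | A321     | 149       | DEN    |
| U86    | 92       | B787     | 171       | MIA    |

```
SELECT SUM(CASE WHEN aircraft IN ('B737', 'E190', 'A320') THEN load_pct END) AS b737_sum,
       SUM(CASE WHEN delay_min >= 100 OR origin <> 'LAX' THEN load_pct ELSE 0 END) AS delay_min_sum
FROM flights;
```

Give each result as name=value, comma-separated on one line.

b737_sum=511, delay_min_sum=826

[b737_sum: aircraft IN ('B737', 'E190', 'A320')]
flight=U63: ✗
flight=U71: ✗
flight=U55: ✓ → 68
flight=U59: ✓ → 96
flight=U72: ✓ → 79
flight=U27: ✗
flight=U10: ✗
flight=U21: ✓ → 56
flight=U52: ✓ → 90
flight=U89: ✓ → 35
flight=U93: ✓ → 87
flight=U38: ✗
flight=U76: ✗
flight=U86: ✗
b737_sum = 68 + 96 + 79 + 56 + 90 + 35 + 87 = 511
—
[delay_min_sum: delay_min >= 100 OR origin <> 'LAX']
flight=U63: ✓ → 43
flight=U71: ✓ → 27
flight=U55: ✓ → 68
flight=U59: ✓ → 96
flight=U72: ✓ → 79
flight=U27: ✓ → 36
flight=U10: ✓ → 35
flight=U21: ✓ → 56
flight=U52: ✓ → 90
flight=U89: ✓ → 35
flight=U93: ✓ → 87
flight=U38: ✓ → 52
flight=U76: ✓ → 30
flight=U86: ✓ → 92
delay_min_sum = 43 + 27 + 68 + 96 + 79 + 36 + 35 + 56 + 90 + 35 + 87 + 52 + 30 + 92 = 826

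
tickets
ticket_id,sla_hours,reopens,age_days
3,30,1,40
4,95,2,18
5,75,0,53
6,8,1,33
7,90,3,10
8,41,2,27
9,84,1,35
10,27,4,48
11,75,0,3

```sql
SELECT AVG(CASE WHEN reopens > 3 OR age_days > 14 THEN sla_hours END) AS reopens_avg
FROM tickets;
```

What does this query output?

ticket_id=3: ✓ → 30
ticket_id=4: ✓ → 95
ticket_id=5: ✓ → 75
ticket_id=6: ✓ → 8
ticket_id=7: ✗
ticket_id=8: ✓ → 41
ticket_id=9: ✓ → 84
ticket_id=10: ✓ → 27
ticket_id=11: ✗
reopens_avg = (30 + 95 + 75 + 8 + 41 + 84 + 27) / 7 = 51.4285714286

51.4285714286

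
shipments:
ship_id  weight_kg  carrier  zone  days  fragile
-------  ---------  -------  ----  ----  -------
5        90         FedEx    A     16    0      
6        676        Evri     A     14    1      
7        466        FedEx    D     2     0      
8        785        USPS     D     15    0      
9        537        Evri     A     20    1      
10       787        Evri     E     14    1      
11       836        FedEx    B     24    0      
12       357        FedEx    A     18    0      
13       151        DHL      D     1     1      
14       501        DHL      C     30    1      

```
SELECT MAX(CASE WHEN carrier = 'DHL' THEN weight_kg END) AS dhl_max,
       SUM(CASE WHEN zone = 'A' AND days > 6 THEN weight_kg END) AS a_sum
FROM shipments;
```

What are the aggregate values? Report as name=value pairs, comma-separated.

[dhl_max: carrier = 'DHL']
ship_id=5: ✗
ship_id=6: ✗
ship_id=7: ✗
ship_id=8: ✗
ship_id=9: ✗
ship_id=10: ✗
ship_id=11: ✗
ship_id=12: ✗
ship_id=13: ✓ → 151
ship_id=14: ✓ → 501
dhl_max = MAX(151, 501) = 501
—
[a_sum: zone = 'A' AND days > 6]
ship_id=5: ✓ → 90
ship_id=6: ✓ → 676
ship_id=7: ✗
ship_id=8: ✗
ship_id=9: ✓ → 537
ship_id=10: ✗
ship_id=11: ✗
ship_id=12: ✓ → 357
ship_id=13: ✗
ship_id=14: ✗
a_sum = 90 + 676 + 537 + 357 = 1660

dhl_max=501, a_sum=1660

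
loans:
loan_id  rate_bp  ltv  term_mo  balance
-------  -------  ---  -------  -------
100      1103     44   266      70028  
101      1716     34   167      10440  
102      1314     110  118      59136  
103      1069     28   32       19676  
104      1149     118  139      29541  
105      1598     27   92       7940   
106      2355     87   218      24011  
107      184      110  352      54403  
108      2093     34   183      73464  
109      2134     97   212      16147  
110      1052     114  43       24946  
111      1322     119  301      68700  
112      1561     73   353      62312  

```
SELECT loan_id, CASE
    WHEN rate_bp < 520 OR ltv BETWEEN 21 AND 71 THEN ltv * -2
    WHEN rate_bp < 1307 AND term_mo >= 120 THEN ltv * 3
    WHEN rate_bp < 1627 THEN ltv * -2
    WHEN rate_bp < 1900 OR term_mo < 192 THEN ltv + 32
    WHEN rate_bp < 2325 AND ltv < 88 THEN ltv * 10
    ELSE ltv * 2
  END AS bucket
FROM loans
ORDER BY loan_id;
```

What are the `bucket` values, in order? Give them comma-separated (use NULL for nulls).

-88, -68, -220, -56, 354, -54, 174, -220, -68, 194, -228, -238, -146

loan_id=100: rate_bp < 520 OR ltv BETWEEN 21 AND 71 → -88
loan_id=101: rate_bp < 520 OR ltv BETWEEN 21 AND 71 → -68
loan_id=102: rate_bp < 1627 → -220
loan_id=103: rate_bp < 520 OR ltv BETWEEN 21 AND 71 → -56
loan_id=104: rate_bp < 1307 AND term_mo >= 120 → 354
loan_id=105: rate_bp < 520 OR ltv BETWEEN 21 AND 71 → -54
loan_id=106: ELSE → 174
loan_id=107: rate_bp < 520 OR ltv BETWEEN 21 AND 71 → -220
loan_id=108: rate_bp < 520 OR ltv BETWEEN 21 AND 71 → -68
loan_id=109: ELSE → 194
loan_id=110: rate_bp < 1627 → -228
loan_id=111: rate_bp < 1627 → -238
loan_id=112: rate_bp < 1627 → -146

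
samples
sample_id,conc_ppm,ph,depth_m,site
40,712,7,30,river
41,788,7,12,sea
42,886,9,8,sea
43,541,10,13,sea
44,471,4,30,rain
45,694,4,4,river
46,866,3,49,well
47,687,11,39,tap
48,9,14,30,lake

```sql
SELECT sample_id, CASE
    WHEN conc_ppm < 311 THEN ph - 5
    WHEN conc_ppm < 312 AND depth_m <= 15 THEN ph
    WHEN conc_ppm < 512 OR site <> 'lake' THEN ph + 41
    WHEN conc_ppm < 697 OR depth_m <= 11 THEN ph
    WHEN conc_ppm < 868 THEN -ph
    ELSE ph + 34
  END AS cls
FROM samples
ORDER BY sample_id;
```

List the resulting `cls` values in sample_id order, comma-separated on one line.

48, 48, 50, 51, 45, 45, 44, 52, 9

sample_id=40: conc_ppm < 512 OR site <> 'lake' → 48
sample_id=41: conc_ppm < 512 OR site <> 'lake' → 48
sample_id=42: conc_ppm < 512 OR site <> 'lake' → 50
sample_id=43: conc_ppm < 512 OR site <> 'lake' → 51
sample_id=44: conc_ppm < 512 OR site <> 'lake' → 45
sample_id=45: conc_ppm < 512 OR site <> 'lake' → 45
sample_id=46: conc_ppm < 512 OR site <> 'lake' → 44
sample_id=47: conc_ppm < 512 OR site <> 'lake' → 52
sample_id=48: conc_ppm < 311 → 9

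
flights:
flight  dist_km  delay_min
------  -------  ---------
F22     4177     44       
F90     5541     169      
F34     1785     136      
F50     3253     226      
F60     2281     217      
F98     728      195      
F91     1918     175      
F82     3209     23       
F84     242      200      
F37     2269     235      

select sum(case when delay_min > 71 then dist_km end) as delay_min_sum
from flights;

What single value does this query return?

flight=F22: ✗
flight=F90: ✓ → 5541
flight=F34: ✓ → 1785
flight=F50: ✓ → 3253
flight=F60: ✓ → 2281
flight=F98: ✓ → 728
flight=F91: ✓ → 1918
flight=F82: ✗
flight=F84: ✓ → 242
flight=F37: ✓ → 2269
delay_min_sum = 5541 + 1785 + 3253 + 2281 + 728 + 1918 + 242 + 2269 = 18017

18017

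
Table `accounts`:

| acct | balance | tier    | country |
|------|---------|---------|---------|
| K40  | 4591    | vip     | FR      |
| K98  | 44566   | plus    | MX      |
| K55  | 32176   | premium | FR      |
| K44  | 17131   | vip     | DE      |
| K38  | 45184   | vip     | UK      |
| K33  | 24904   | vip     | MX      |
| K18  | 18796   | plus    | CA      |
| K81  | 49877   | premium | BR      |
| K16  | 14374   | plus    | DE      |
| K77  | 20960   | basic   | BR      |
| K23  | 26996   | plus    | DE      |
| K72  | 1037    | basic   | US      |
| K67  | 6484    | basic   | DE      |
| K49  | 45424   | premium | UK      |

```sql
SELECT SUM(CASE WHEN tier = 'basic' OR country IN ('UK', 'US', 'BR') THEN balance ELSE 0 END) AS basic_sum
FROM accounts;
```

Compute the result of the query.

168966

acct=K40: ✗
acct=K98: ✗
acct=K55: ✗
acct=K44: ✗
acct=K38: ✓ → 45184
acct=K33: ✗
acct=K18: ✗
acct=K81: ✓ → 49877
acct=K16: ✗
acct=K77: ✓ → 20960
acct=K23: ✗
acct=K72: ✓ → 1037
acct=K67: ✓ → 6484
acct=K49: ✓ → 45424
basic_sum = 45184 + 49877 + 20960 + 1037 + 6484 + 45424 = 168966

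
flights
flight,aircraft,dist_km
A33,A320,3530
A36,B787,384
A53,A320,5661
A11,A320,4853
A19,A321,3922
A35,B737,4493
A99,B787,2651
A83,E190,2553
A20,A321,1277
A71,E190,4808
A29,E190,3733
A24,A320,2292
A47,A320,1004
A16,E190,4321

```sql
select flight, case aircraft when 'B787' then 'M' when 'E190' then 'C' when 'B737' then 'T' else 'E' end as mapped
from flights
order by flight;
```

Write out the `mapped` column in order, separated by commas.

flight=A11: ELSE → E
flight=A16: aircraft='E190' → C
flight=A19: ELSE → E
flight=A20: ELSE → E
flight=A24: ELSE → E
flight=A29: aircraft='E190' → C
flight=A33: ELSE → E
flight=A35: aircraft='B737' → T
flight=A36: aircraft='B787' → M
flight=A47: ELSE → E
flight=A53: ELSE → E
flight=A71: aircraft='E190' → C
flight=A83: aircraft='E190' → C
flight=A99: aircraft='B787' → M

E, C, E, E, E, C, E, T, M, E, E, C, C, M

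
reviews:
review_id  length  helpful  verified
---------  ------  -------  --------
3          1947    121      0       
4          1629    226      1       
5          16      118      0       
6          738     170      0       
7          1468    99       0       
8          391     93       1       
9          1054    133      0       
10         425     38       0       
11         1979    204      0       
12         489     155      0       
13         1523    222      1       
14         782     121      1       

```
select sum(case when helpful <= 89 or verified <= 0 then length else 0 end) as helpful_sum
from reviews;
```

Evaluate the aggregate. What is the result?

review_id=3: ✓ → 1947
review_id=4: ✗
review_id=5: ✓ → 16
review_id=6: ✓ → 738
review_id=7: ✓ → 1468
review_id=8: ✗
review_id=9: ✓ → 1054
review_id=10: ✓ → 425
review_id=11: ✓ → 1979
review_id=12: ✓ → 489
review_id=13: ✗
review_id=14: ✗
helpful_sum = 1947 + 16 + 738 + 1468 + 1054 + 425 + 1979 + 489 = 8116

8116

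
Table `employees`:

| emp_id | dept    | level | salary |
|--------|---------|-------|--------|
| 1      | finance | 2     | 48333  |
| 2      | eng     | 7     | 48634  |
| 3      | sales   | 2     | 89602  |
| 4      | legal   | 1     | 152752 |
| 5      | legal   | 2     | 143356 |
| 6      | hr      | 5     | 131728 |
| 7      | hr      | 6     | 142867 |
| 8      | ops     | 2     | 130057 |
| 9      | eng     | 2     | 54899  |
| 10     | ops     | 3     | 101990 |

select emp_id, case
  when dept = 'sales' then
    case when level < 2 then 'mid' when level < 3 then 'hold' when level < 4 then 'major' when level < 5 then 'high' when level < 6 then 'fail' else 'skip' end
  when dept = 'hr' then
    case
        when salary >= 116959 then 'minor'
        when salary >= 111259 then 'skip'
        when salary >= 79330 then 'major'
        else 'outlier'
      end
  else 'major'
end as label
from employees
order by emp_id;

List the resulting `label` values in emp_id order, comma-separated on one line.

emp_id=1: dept='finance' → outer ELSE → major
emp_id=2: dept='eng' → outer ELSE → major
emp_id=3: dept='sales' → inner[level < 3] → hold
emp_id=4: dept='legal' → outer ELSE → major
emp_id=5: dept='legal' → outer ELSE → major
emp_id=6: dept='hr' → inner[salary >= 116959] → minor
emp_id=7: dept='hr' → inner[salary >= 116959] → minor
emp_id=8: dept='ops' → outer ELSE → major
emp_id=9: dept='eng' → outer ELSE → major
emp_id=10: dept='ops' → outer ELSE → major

major, major, hold, major, major, minor, minor, major, major, major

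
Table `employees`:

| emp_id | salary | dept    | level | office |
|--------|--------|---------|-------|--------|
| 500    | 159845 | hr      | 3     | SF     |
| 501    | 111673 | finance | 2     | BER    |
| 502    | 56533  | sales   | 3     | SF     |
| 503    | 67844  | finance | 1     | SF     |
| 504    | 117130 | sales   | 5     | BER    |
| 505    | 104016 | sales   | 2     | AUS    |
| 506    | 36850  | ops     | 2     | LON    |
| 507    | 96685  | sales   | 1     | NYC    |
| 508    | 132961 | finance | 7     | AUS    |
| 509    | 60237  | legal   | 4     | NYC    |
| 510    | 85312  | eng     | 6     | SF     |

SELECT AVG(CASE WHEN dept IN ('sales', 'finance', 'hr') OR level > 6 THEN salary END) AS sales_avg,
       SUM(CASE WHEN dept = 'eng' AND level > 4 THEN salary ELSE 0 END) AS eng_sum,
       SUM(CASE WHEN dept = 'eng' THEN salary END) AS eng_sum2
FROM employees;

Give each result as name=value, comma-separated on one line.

[sales_avg: dept IN ('sales', 'finance', 'hr') OR level > 6]
emp_id=500: ✓ → 159845
emp_id=501: ✓ → 111673
emp_id=502: ✓ → 56533
emp_id=503: ✓ → 67844
emp_id=504: ✓ → 117130
emp_id=505: ✓ → 104016
emp_id=506: ✗
emp_id=507: ✓ → 96685
emp_id=508: ✓ → 132961
emp_id=509: ✗
emp_id=510: ✗
sales_avg = (159845 + 111673 + 56533 + 67844 + 117130 + 104016 + 96685 + 132961) / 8 = 105835.875
—
[eng_sum: dept = 'eng' AND level > 4]
emp_id=500: ✗
emp_id=501: ✗
emp_id=502: ✗
emp_id=503: ✗
emp_id=504: ✗
emp_id=505: ✗
emp_id=506: ✗
emp_id=507: ✗
emp_id=508: ✗
emp_id=509: ✗
emp_id=510: ✓ → 85312
eng_sum = 85312
—
[eng_sum2: dept = 'eng']
emp_id=500: ✗
emp_id=501: ✗
emp_id=502: ✗
emp_id=503: ✗
emp_id=504: ✗
emp_id=505: ✗
emp_id=506: ✗
emp_id=507: ✗
emp_id=508: ✗
emp_id=509: ✗
emp_id=510: ✓ → 85312
eng_sum2 = 85312

sales_avg=105835.875, eng_sum=85312, eng_sum2=85312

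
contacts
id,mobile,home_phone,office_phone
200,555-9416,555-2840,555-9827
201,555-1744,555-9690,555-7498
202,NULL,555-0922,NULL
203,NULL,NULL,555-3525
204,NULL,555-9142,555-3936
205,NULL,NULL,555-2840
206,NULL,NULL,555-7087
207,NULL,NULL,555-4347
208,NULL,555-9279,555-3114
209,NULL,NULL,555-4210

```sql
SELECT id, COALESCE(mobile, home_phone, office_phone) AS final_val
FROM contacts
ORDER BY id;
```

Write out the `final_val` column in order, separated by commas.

555-9416, 555-1744, 555-0922, 555-3525, 555-9142, 555-2840, 555-7087, 555-4347, 555-9279, 555-4210

id=200: mobile=555-9416 → 555-9416
id=201: mobile=555-1744 → 555-1744
id=202: mobile=NULL, home_phone=555-0922 → 555-0922
id=203: mobile=NULL, home_phone=NULL, office_phone=555-3525 → 555-3525
id=204: mobile=NULL, home_phone=555-9142 → 555-9142
id=205: mobile=NULL, home_phone=NULL, office_phone=555-2840 → 555-2840
id=206: mobile=NULL, home_phone=NULL, office_phone=555-7087 → 555-7087
id=207: mobile=NULL, home_phone=NULL, office_phone=555-4347 → 555-4347
id=208: mobile=NULL, home_phone=555-9279 → 555-9279
id=209: mobile=NULL, home_phone=NULL, office_phone=555-4210 → 555-4210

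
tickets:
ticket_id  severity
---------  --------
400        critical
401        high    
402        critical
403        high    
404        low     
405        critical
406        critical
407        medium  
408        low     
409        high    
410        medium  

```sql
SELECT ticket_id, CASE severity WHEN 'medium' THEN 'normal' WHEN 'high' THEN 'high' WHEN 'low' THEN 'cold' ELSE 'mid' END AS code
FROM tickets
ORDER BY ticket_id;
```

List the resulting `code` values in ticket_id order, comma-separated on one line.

mid, high, mid, high, cold, mid, mid, normal, cold, high, normal

ticket_id=400: ELSE → mid
ticket_id=401: severity='high' → high
ticket_id=402: ELSE → mid
ticket_id=403: severity='high' → high
ticket_id=404: severity='low' → cold
ticket_id=405: ELSE → mid
ticket_id=406: ELSE → mid
ticket_id=407: severity='medium' → normal
ticket_id=408: severity='low' → cold
ticket_id=409: severity='high' → high
ticket_id=410: severity='medium' → normal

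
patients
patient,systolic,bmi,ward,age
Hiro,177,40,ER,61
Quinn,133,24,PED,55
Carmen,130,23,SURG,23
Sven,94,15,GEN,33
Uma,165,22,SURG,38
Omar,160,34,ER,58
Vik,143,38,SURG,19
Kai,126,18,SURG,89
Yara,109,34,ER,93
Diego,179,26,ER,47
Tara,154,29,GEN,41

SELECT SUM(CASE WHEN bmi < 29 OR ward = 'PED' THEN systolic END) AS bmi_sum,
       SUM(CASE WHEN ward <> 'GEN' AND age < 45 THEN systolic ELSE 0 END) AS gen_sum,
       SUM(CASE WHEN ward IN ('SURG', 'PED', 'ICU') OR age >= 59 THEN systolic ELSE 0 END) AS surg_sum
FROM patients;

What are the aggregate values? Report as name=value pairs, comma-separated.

[bmi_sum: bmi < 29 OR ward = 'PED']
patient=Hiro: ✗
patient=Quinn: ✓ → 133
patient=Carmen: ✓ → 130
patient=Sven: ✓ → 94
patient=Uma: ✓ → 165
patient=Omar: ✗
patient=Vik: ✗
patient=Kai: ✓ → 126
patient=Yara: ✗
patient=Diego: ✓ → 179
patient=Tara: ✗
bmi_sum = 133 + 130 + 94 + 165 + 126 + 179 = 827
—
[gen_sum: ward <> 'GEN' AND age < 45]
patient=Hiro: ✗
patient=Quinn: ✗
patient=Carmen: ✓ → 130
patient=Sven: ✗
patient=Uma: ✓ → 165
patient=Omar: ✗
patient=Vik: ✓ → 143
patient=Kai: ✗
patient=Yara: ✗
patient=Diego: ✗
patient=Tara: ✗
gen_sum = 130 + 165 + 143 = 438
—
[surg_sum: ward IN ('SURG', 'PED', 'ICU') OR age >= 59]
patient=Hiro: ✓ → 177
patient=Quinn: ✓ → 133
patient=Carmen: ✓ → 130
patient=Sven: ✗
patient=Uma: ✓ → 165
patient=Omar: ✗
patient=Vik: ✓ → 143
patient=Kai: ✓ → 126
patient=Yara: ✓ → 109
patient=Diego: ✗
patient=Tara: ✗
surg_sum = 177 + 133 + 130 + 165 + 143 + 126 + 109 = 983

bmi_sum=827, gen_sum=438, surg_sum=983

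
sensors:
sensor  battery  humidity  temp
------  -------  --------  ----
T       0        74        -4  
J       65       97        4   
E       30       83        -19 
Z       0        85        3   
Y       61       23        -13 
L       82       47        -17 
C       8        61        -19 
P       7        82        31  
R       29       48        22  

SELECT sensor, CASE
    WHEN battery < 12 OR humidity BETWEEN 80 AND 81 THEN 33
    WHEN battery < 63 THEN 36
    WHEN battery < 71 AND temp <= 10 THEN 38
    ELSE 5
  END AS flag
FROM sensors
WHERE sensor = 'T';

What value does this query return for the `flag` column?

sensor = T: battery=0, humidity=74, temp=-4.
battery < 12 OR humidity BETWEEN 80 AND 81 → true → 33

33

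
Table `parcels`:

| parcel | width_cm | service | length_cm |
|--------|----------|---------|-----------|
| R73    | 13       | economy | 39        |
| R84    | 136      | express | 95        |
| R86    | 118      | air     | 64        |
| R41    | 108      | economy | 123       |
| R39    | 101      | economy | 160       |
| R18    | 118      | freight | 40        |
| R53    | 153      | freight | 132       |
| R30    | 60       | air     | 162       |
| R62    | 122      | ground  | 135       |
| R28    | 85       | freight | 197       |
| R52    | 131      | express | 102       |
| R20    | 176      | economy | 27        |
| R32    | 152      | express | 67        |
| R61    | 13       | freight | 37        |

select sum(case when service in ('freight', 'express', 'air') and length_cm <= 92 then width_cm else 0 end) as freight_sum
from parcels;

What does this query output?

401

parcel=R73: ✗
parcel=R84: ✗
parcel=R86: ✓ → 118
parcel=R41: ✗
parcel=R39: ✗
parcel=R18: ✓ → 118
parcel=R53: ✗
parcel=R30: ✗
parcel=R62: ✗
parcel=R28: ✗
parcel=R52: ✗
parcel=R20: ✗
parcel=R32: ✓ → 152
parcel=R61: ✓ → 13
freight_sum = 118 + 118 + 152 + 13 = 401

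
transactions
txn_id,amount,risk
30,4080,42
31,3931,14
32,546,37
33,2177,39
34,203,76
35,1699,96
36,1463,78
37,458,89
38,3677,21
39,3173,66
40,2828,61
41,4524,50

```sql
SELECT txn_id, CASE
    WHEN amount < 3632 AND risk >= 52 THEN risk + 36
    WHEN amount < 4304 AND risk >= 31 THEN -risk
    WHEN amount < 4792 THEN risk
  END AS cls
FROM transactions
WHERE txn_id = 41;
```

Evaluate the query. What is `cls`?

50

txn_id = 41: amount=4524, risk=50.
amount < 3632 AND risk >= 52 → false
amount < 4304 AND risk >= 31 → false
amount < 4792 → true → 50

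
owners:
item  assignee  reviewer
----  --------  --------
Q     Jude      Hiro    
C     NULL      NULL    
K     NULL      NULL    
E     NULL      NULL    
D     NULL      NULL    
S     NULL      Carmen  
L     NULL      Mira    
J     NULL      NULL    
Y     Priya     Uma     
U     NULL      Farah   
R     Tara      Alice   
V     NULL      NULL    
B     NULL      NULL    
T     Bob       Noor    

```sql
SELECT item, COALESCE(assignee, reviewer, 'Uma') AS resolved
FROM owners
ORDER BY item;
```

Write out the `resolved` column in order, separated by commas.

Uma, Uma, Uma, Uma, Uma, Uma, Mira, Jude, Tara, Carmen, Bob, Farah, Uma, Priya

item=B: assignee=NULL, reviewer=NULL, → literal Uma → Uma
item=C: assignee=NULL, reviewer=NULL, → literal Uma → Uma
item=D: assignee=NULL, reviewer=NULL, → literal Uma → Uma
item=E: assignee=NULL, reviewer=NULL, → literal Uma → Uma
item=J: assignee=NULL, reviewer=NULL, → literal Uma → Uma
item=K: assignee=NULL, reviewer=NULL, → literal Uma → Uma
item=L: assignee=NULL, reviewer=Mira → Mira
item=Q: assignee=Jude → Jude
item=R: assignee=Tara → Tara
item=S: assignee=NULL, reviewer=Carmen → Carmen
item=T: assignee=Bob → Bob
item=U: assignee=NULL, reviewer=Farah → Farah
item=V: assignee=NULL, reviewer=NULL, → literal Uma → Uma
item=Y: assignee=Priya → Priya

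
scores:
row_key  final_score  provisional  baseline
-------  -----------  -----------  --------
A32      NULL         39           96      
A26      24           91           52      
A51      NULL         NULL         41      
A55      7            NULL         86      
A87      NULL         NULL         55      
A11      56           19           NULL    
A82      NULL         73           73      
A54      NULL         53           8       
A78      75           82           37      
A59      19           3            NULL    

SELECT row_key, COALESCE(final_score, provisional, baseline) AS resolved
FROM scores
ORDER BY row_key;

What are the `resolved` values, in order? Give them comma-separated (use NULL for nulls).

row_key=A11: final_score=56 → 56
row_key=A26: final_score=24 → 24
row_key=A32: final_score=NULL, provisional=39 → 39
row_key=A51: final_score=NULL, provisional=NULL, baseline=41 → 41
row_key=A54: final_score=NULL, provisional=53 → 53
row_key=A55: final_score=7 → 7
row_key=A59: final_score=19 → 19
row_key=A78: final_score=75 → 75
row_key=A82: final_score=NULL, provisional=73 → 73
row_key=A87: final_score=NULL, provisional=NULL, baseline=55 → 55

56, 24, 39, 41, 53, 7, 19, 75, 73, 55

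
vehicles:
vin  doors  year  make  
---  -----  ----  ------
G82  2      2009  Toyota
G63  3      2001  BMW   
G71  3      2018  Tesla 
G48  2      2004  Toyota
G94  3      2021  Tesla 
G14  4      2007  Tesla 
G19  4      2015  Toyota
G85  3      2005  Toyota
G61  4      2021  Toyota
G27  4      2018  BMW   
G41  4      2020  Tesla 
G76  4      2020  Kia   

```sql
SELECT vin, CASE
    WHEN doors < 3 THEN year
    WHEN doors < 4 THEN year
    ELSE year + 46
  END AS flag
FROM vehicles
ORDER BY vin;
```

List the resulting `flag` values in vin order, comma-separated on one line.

2053, 2061, 2064, 2066, 2004, 2067, 2001, 2018, 2066, 2009, 2005, 2021

vin=G14: ELSE → 2053
vin=G19: ELSE → 2061
vin=G27: ELSE → 2064
vin=G41: ELSE → 2066
vin=G48: doors < 3 → 2004
vin=G61: ELSE → 2067
vin=G63: doors < 4 → 2001
vin=G71: doors < 4 → 2018
vin=G76: ELSE → 2066
vin=G82: doors < 3 → 2009
vin=G85: doors < 4 → 2005
vin=G94: doors < 4 → 2021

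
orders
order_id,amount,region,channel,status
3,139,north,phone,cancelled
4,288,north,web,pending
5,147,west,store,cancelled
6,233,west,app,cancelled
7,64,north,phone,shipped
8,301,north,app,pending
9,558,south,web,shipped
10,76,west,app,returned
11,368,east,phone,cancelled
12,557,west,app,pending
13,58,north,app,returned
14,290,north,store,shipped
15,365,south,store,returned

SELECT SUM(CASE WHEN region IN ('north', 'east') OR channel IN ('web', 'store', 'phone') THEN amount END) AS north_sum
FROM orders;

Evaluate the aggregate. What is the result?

order_id=3: ✓ → 139
order_id=4: ✓ → 288
order_id=5: ✓ → 147
order_id=6: ✗
order_id=7: ✓ → 64
order_id=8: ✓ → 301
order_id=9: ✓ → 558
order_id=10: ✗
order_id=11: ✓ → 368
order_id=12: ✗
order_id=13: ✓ → 58
order_id=14: ✓ → 290
order_id=15: ✓ → 365
north_sum = 139 + 288 + 147 + 64 + 301 + 558 + 368 + 58 + 290 + 365 = 2578

2578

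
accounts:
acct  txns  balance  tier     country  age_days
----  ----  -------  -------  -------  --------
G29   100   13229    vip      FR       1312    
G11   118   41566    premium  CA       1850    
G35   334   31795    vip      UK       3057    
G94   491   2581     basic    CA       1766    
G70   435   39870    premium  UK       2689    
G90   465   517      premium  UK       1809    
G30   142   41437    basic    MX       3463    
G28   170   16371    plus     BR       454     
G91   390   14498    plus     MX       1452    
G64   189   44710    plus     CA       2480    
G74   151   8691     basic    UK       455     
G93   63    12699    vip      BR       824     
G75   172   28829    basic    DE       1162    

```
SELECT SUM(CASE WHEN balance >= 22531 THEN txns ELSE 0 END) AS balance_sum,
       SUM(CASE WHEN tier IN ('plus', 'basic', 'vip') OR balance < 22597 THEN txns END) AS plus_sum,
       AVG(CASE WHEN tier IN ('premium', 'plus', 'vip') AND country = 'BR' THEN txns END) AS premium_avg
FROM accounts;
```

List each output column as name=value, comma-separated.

balance_sum=1390, plus_sum=2667, premium_avg=116.5

[balance_sum: balance >= 22531]
acct=G29: ✗
acct=G11: ✓ → 118
acct=G35: ✓ → 334
acct=G94: ✗
acct=G70: ✓ → 435
acct=G90: ✗
acct=G30: ✓ → 142
acct=G28: ✗
acct=G91: ✗
acct=G64: ✓ → 189
acct=G74: ✗
acct=G93: ✗
acct=G75: ✓ → 172
balance_sum = 118 + 334 + 435 + 142 + 189 + 172 = 1390
—
[plus_sum: tier IN ('plus', 'basic', 'vip') OR balance < 22597]
acct=G29: ✓ → 100
acct=G11: ✗
acct=G35: ✓ → 334
acct=G94: ✓ → 491
acct=G70: ✗
acct=G90: ✓ → 465
acct=G30: ✓ → 142
acct=G28: ✓ → 170
acct=G91: ✓ → 390
acct=G64: ✓ → 189
acct=G74: ✓ → 151
acct=G93: ✓ → 63
acct=G75: ✓ → 172
plus_sum = 100 + 334 + 491 + 465 + 142 + 170 + 390 + 189 + 151 + 63 + 172 = 2667
—
[premium_avg: tier IN ('premium', 'plus', 'vip') AND country = 'BR']
acct=G29: ✗
acct=G11: ✗
acct=G35: ✗
acct=G94: ✗
acct=G70: ✗
acct=G90: ✗
acct=G30: ✗
acct=G28: ✓ → 170
acct=G91: ✗
acct=G64: ✗
acct=G74: ✗
acct=G93: ✓ → 63
acct=G75: ✗
premium_avg = (170 + 63) / 2 = 116.5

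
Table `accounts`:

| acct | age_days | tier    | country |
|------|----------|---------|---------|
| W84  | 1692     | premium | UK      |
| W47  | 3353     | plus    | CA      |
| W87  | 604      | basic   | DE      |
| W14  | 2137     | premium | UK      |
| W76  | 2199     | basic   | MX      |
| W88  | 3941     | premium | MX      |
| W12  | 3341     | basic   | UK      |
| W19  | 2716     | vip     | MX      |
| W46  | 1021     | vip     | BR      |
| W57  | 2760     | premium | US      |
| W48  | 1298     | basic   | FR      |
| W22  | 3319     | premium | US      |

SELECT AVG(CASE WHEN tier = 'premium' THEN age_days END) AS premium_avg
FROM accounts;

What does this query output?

acct=W84: ✓ → 1692
acct=W47: ✗
acct=W87: ✗
acct=W14: ✓ → 2137
acct=W76: ✗
acct=W88: ✓ → 3941
acct=W12: ✗
acct=W19: ✗
acct=W46: ✗
acct=W57: ✓ → 2760
acct=W48: ✗
acct=W22: ✓ → 3319
premium_avg = (1692 + 2137 + 3941 + 2760 + 3319) / 5 = 2769.8

2769.8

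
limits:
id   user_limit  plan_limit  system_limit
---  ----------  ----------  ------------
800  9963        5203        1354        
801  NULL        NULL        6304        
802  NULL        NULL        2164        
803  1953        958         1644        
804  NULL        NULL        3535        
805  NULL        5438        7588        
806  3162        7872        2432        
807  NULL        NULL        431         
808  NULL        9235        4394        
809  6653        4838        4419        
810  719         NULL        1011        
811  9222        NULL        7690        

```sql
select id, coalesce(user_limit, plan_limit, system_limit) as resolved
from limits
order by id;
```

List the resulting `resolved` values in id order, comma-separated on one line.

9963, 6304, 2164, 1953, 3535, 5438, 3162, 431, 9235, 6653, 719, 9222

id=800: user_limit=9963 → 9963
id=801: user_limit=NULL, plan_limit=NULL, system_limit=6304 → 6304
id=802: user_limit=NULL, plan_limit=NULL, system_limit=2164 → 2164
id=803: user_limit=1953 → 1953
id=804: user_limit=NULL, plan_limit=NULL, system_limit=3535 → 3535
id=805: user_limit=NULL, plan_limit=5438 → 5438
id=806: user_limit=3162 → 3162
id=807: user_limit=NULL, plan_limit=NULL, system_limit=431 → 431
id=808: user_limit=NULL, plan_limit=9235 → 9235
id=809: user_limit=6653 → 6653
id=810: user_limit=719 → 719
id=811: user_limit=9222 → 9222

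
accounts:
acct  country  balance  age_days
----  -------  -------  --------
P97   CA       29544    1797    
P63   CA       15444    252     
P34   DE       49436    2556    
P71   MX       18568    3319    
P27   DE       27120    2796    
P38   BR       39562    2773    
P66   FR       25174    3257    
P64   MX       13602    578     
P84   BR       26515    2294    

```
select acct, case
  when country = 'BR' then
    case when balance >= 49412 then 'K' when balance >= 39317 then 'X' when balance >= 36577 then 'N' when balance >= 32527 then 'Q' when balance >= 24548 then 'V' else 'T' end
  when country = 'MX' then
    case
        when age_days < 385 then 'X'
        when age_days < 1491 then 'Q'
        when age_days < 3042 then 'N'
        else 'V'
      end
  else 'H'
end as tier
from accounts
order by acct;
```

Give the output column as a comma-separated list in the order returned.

acct=P27: country='DE' → outer ELSE → H
acct=P34: country='DE' → outer ELSE → H
acct=P38: country='BR' → inner[balance >= 39317] → X
acct=P63: country='CA' → outer ELSE → H
acct=P64: country='MX' → inner[age_days < 1491] → Q
acct=P66: country='FR' → outer ELSE → H
acct=P71: country='MX' → inner[ELSE] → V
acct=P84: country='BR' → inner[balance >= 24548] → V
acct=P97: country='CA' → outer ELSE → H

H, H, X, H, Q, H, V, V, H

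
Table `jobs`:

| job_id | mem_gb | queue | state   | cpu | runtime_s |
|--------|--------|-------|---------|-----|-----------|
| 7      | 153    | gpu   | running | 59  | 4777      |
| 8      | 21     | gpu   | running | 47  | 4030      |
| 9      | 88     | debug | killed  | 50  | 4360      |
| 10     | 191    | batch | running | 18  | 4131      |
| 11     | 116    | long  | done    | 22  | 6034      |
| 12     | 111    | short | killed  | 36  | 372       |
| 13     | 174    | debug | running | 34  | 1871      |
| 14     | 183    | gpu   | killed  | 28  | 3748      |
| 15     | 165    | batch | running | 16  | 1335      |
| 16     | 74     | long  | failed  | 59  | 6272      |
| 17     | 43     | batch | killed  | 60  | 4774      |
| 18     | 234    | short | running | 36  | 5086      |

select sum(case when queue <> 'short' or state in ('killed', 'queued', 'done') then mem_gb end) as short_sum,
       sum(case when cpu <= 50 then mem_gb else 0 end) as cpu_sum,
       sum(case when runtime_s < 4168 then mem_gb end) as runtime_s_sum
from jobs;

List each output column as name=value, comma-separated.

[short_sum: queue <> 'short' or state in ('killed', 'queued', 'done')]
job_id=7: ✓ → 153
job_id=8: ✓ → 21
job_id=9: ✓ → 88
job_id=10: ✓ → 191
job_id=11: ✓ → 116
job_id=12: ✓ → 111
job_id=13: ✓ → 174
job_id=14: ✓ → 183
job_id=15: ✓ → 165
job_id=16: ✓ → 74
job_id=17: ✓ → 43
job_id=18: ✗
short_sum = 153 + 21 + 88 + 191 + 116 + 111 + 174 + 183 + 165 + 74 + 43 = 1319
—
[cpu_sum: cpu <= 50]
job_id=7: ✗
job_id=8: ✓ → 21
job_id=9: ✓ → 88
job_id=10: ✓ → 191
job_id=11: ✓ → 116
job_id=12: ✓ → 111
job_id=13: ✓ → 174
job_id=14: ✓ → 183
job_id=15: ✓ → 165
job_id=16: ✗
job_id=17: ✗
job_id=18: ✓ → 234
cpu_sum = 21 + 88 + 191 + 116 + 111 + 174 + 183 + 165 + 234 = 1283
—
[runtime_s_sum: runtime_s < 4168]
job_id=7: ✗
job_id=8: ✓ → 21
job_id=9: ✗
job_id=10: ✓ → 191
job_id=11: ✗
job_id=12: ✓ → 111
job_id=13: ✓ → 174
job_id=14: ✓ → 183
job_id=15: ✓ → 165
job_id=16: ✗
job_id=17: ✗
job_id=18: ✗
runtime_s_sum = 21 + 191 + 111 + 174 + 183 + 165 = 845

short_sum=1319, cpu_sum=1283, runtime_s_sum=845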